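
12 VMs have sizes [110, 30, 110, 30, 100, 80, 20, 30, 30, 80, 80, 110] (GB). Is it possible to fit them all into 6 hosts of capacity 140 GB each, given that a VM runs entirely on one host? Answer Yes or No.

Total = 810 GB; ⌈810/140⌉ = 6.
7 VMs each exceed half the capacity and cannot share a host, forcing at least 7 hosts.
At least 7 hosts are required, but only 6 are allowed.

No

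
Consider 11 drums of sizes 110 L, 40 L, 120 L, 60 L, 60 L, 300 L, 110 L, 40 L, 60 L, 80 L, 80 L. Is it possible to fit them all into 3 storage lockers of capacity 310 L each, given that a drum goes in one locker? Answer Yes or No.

No

Total = 1060 L; ⌈1060/310⌉ = 4.
At least 4 storage lockers are required, but only 3 are allowed.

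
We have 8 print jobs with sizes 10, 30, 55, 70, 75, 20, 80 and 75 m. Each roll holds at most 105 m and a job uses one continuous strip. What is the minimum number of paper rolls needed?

Total = 80 + 75 + 75 + 70 + 55 + 30 + 20 + 10 = 415 m.
Lower bound: ⌈415/105⌉ = 4 paper rolls.
Also, 5 print jobs each exceed 105/2 m, and no two of those can share a roll, so at least 5 paper rolls are needed.
A packing using 5 paper rolls:
  roll 1: 80 + 20 = 100
  roll 2: 75 + 30 = 105
  roll 3: 75 + 10 = 85
  roll 4: 70 = 70
  roll 5: 55 = 55
This matches the lower bound, so 5 is optimal.

5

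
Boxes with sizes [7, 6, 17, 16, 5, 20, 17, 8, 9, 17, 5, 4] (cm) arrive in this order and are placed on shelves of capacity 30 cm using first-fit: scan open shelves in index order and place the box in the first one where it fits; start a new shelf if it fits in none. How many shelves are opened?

  7 → shelf 1 (new)  [load 7/30]
  6 → shelf 1  [load 13/30]
  17 → shelf 1  [load 30/30]
  16 → shelf 2 (new)  [load 16/30]
  5 → shelf 2  [load 21/30]
  20 → shelf 3 (new)  [load 20/30]
  17 → shelf 4 (new)  [load 17/30]
  8 → shelf 2  [load 29/30]
  9 → shelf 3  [load 29/30]
  17 → shelf 5 (new)  [load 17/30]
  5 → shelf 4  [load 22/30]
  4 → shelf 4  [load 26/30]
5 shelves opened.

5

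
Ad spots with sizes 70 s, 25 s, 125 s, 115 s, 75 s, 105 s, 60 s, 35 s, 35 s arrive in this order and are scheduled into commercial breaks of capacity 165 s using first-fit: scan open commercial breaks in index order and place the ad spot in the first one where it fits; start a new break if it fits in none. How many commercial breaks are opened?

  70 → break 1 (new)  [load 70/165]
  25 → break 1  [load 95/165]
  125 → break 2 (new)  [load 125/165]
  115 → break 3 (new)  [load 115/165]
  75 → break 4 (new)  [load 75/165]
  105 → break 5 (new)  [load 105/165]
  60 → break 1  [load 155/165]
  35 → break 2  [load 160/165]
  35 → break 3  [load 150/165]
5 commercial breaks opened.

5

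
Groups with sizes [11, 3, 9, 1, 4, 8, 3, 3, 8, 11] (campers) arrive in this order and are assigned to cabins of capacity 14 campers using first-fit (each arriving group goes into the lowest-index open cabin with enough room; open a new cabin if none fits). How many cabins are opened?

  11 → cabin 1 (new)  [load 11/14]
  3 → cabin 1  [load 14/14]
  9 → cabin 2 (new)  [load 9/14]
  1 → cabin 2  [load 10/14]
  4 → cabin 2  [load 14/14]
  8 → cabin 3 (new)  [load 8/14]
  3 → cabin 3  [load 11/14]
  3 → cabin 3  [load 14/14]
  8 → cabin 4 (new)  [load 8/14]
  11 → cabin 5 (new)  [load 11/14]
5 cabins opened.

5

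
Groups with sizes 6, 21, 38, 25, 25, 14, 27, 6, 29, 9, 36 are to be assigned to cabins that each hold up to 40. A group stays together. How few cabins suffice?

Total = 38 + 36 + 29 + 27 + 25 + 25 + 21 + 14 + 9 + 6 + 6 = 236.
Lower bound: ⌈236/40⌉ = 6 cabins.
Also, 7 groups each exceed 20, and no two of those can share a cabin, so at least 7 cabins are needed.
A packing using 7 cabins:
  cabin 1: 38 = 38
  cabin 2: 36 = 36
  cabin 3: 29 + 9 = 38
  cabin 4: 27 + 6 + 6 = 39
  cabin 5: 25 + 14 = 39
  cabin 6: 25 = 25
  cabin 7: 21 = 21
This matches the lower bound, so 7 is optimal.

7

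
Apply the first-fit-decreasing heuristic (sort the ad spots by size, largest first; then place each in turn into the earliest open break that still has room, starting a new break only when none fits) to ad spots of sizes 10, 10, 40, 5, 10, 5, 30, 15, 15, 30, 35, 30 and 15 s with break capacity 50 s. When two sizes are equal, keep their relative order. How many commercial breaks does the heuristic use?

Sorted descending: 40, 35, 30, 30, 30, 15, 15, 15, 10, 10, 10, 5, 5.
  40 → break 1 (new)  [load 40/50]
  35 → break 2 (new)  [load 35/50]
  30 → break 3 (new)  [load 30/50]
  30 → break 4 (new)  [load 30/50]
  30 → break 5 (new)  [load 30/50]
  15 → break 2  [load 50/50]
  15 → break 3  [load 45/50]
  15 → break 4  [load 45/50]
  10 → break 1  [load 50/50]
  10 → break 5  [load 40/50]
  10 → break 5  [load 50/50]
  5 → break 3  [load 50/50]
  5 → break 4  [load 50/50]
5 commercial breaks opened.

5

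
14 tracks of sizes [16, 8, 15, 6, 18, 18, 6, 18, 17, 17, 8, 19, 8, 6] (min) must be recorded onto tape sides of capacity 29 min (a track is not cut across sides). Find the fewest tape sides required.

8

Total = 19 + 18 + 18 + 18 + 17 + 17 + 16 + 15 + 8 + 8 + 8 + 6 + 6 + 6 = 180 min.
Lower bound: ⌈180/29⌉ = 7 tape sides.
Also, 8 tracks each exceed 29/2 min, and no two of those can share a side, so at least 8 tape sides are needed.
A packing using 8 tape sides:
  side 1: 19 + 8 = 27
  side 2: 18 + 8 = 26
  side 3: 18 + 8 = 26
  side 4: 18 + 6 = 24
  side 5: 17 + 6 + 6 = 29
  side 6: 17 = 17
  side 7: 16 = 16
  side 8: 15 = 15
This matches the lower bound, so 8 is optimal.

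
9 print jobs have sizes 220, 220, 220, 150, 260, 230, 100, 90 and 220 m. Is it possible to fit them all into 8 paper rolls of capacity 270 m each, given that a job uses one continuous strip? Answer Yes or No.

A valid assignment using 8 paper rolls:
  roll 1: 260 = 260
  roll 2: 230 = 230
  roll 3: 220 = 220
  roll 4: 220 = 220
  roll 5: 220 = 220
  roll 6: 220 = 220
  roll 7: 150 + 100 = 250
  roll 8: 90 = 90
Every load is within 270 m, so 8 paper rolls suffice.

Yes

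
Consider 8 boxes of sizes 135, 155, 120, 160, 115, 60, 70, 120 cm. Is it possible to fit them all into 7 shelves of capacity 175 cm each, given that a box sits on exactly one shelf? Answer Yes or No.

A valid assignment using 7 shelves:
  shelf 1: 160 = 160
  shelf 2: 155 = 155
  shelf 3: 135 = 135
  shelf 4: 120 = 120
  shelf 5: 120 = 120
  shelf 6: 115 + 60 = 175
  shelf 7: 70 = 70
Every load is within 175 cm, so 7 shelves suffice.

Yes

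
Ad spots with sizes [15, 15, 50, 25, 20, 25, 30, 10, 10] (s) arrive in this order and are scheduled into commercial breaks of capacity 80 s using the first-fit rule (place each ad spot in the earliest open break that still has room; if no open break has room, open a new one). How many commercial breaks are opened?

  15 → break 1 (new)  [load 15/80]
  15 → break 1  [load 30/80]
  50 → break 1  [load 80/80]
  25 → break 2 (new)  [load 25/80]
  20 → break 2  [load 45/80]
  25 → break 2  [load 70/80]
  30 → break 3 (new)  [load 30/80]
  10 → break 2  [load 80/80]
  10 → break 3  [load 40/80]
3 commercial breaks opened.

3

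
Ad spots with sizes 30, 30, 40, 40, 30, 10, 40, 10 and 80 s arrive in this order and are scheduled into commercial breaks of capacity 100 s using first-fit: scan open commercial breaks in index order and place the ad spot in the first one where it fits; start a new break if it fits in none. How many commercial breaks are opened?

  30 → break 1 (new)  [load 30/100]
  30 → break 1  [load 60/100]
  40 → break 1  [load 100/100]
  40 → break 2 (new)  [load 40/100]
  30 → break 2  [load 70/100]
  10 → break 2  [load 80/100]
  40 → break 3 (new)  [load 40/100]
  10 → break 2  [load 90/100]
  80 → break 4 (new)  [load 80/100]
4 commercial breaks opened.

4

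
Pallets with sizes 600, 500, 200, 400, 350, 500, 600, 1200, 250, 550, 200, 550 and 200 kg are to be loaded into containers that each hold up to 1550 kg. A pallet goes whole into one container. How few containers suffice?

4

Total = 1200 + 600 + 600 + 550 + 550 + 500 + 500 + 400 + 350 + 250 + 200 + 200 + 200 = 6100 kg.
Lower bound: ⌈6100/1550⌉ = 4 containers.
A packing using 4 containers:
  container 1: 1200 + 350 = 1550
  container 2: 600 + 600 + 250 = 1450
  container 3: 550 + 500 + 500 = 1550
  container 4: 550 + 400 + 200 + 200 + 200 = 1550
This matches the lower bound, so 4 is optimal.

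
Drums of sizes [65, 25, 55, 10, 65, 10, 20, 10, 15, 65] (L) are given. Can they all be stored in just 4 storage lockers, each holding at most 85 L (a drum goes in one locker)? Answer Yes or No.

No

Total = 340 L; ⌈340/85⌉ = 4.
The bound of 4 does not rule out 4, but exhaustive search shows no assignment into 4 storage lockers of capacity 85 L exists — the minimum is 5.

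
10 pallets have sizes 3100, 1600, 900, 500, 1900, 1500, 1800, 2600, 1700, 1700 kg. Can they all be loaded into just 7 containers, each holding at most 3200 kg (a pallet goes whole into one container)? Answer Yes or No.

Yes

A valid assignment using 7 containers:
  container 1: 3100 = 3100
  container 2: 2600 + 500 = 3100
  container 3: 1900 + 900 = 2800
  container 4: 1800 = 1800
  container 5: 1700 + 1500 = 3200
  container 6: 1700 = 1700
  container 7: 1600 = 1600
Every load is within 3200 kg, so 7 containers suffice.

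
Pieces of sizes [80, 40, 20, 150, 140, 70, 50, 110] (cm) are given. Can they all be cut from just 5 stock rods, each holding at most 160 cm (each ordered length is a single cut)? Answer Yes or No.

Yes

A valid assignment using 5 stock rods:
  stock rod 1: 150 = 150
  stock rod 2: 140 + 20 = 160
  stock rod 3: 110 + 50 = 160
  stock rod 4: 80 + 70 = 150
  stock rod 5: 40 = 40
Every load is within 160 cm, so 5 stock rods suffice.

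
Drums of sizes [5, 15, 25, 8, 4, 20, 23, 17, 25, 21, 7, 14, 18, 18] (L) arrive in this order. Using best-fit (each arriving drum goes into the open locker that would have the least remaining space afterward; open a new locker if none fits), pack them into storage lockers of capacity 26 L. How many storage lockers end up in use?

10

  5 → locker 1 (new)  [load 5/26]
  15 → locker 1  [load 20/26]
  25 → locker 2 (new)  [load 25/26]
  8 → locker 3 (new)  [load 8/26]
  4 → locker 1  [load 24/26]
  20 → locker 4 (new)  [load 20/26]
  23 → locker 5 (new)  [load 23/26]
  17 → locker 3  [load 25/26]
  25 → locker 6 (new)  [load 25/26]
  21 → locker 7 (new)  [load 21/26]
  7 → locker 8 (new)  [load 7/26]
  14 → locker 8  [load 21/26]
  18 → locker 9 (new)  [load 18/26]
  18 → locker 10 (new)  [load 18/26]
10 storage lockers opened.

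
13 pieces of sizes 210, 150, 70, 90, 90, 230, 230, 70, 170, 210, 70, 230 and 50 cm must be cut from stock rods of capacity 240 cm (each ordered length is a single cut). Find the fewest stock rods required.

9

Total = 230 + 230 + 230 + 210 + 210 + 170 + 150 + 90 + 90 + 70 + 70 + 70 + 50 = 1870 cm.
Lower bound: ⌈1870/240⌉ = 8 stock rods.
A packing using 9 stock rods:
  stock rod 1: 230 = 230
  stock rod 2: 230 = 230
  stock rod 3: 230 = 230
  stock rod 4: 210 = 210
  stock rod 5: 210 = 210
  stock rod 6: 170 + 70 = 240
  stock rod 7: 150 + 90 = 240
  stock rod 8: 90 + 70 + 70 = 230
  stock rod 9: 50 = 50
No arrangement into 8 stock rods stays within capacity, so 9 is optimal.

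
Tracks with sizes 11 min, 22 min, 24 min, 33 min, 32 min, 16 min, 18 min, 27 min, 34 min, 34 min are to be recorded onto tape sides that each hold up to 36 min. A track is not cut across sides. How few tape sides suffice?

Total = 34 + 34 + 33 + 32 + 27 + 24 + 22 + 18 + 16 + 11 = 251 min.
Lower bound: ⌈251/36⌉ = 7 tape sides.
A packing using 8 tape sides:
  side 1: 34 = 34
  side 2: 34 = 34
  side 3: 33 = 33
  side 4: 32 = 32
  side 5: 27 = 27
  side 6: 24 + 11 = 35
  side 7: 22 = 22
  side 8: 18 + 16 = 34
No arrangement into 7 tape sides stays within capacity, so 8 is optimal.

8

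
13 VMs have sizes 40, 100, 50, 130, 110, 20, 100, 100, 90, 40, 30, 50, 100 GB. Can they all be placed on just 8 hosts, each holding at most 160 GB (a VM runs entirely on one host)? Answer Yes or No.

Yes

A valid assignment using 7 hosts:
  host 1: 130 + 30 = 160
  host 2: 110 + 50 = 160
  host 3: 100 + 50 = 150
  host 4: 100 + 40 + 20 = 160
  host 5: 100 + 40 = 140
  host 6: 100 = 100
  host 7: 90 = 90
That uses only 7 ≤ 8, so 8 hosts are enough.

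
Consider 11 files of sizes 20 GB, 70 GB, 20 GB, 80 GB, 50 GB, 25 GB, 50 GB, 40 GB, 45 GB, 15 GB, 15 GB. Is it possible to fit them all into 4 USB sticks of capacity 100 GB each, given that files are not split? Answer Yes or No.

Total = 430 GB; ⌈430/100⌉ = 5.
At least 5 USB sticks are required, but only 4 are allowed.

No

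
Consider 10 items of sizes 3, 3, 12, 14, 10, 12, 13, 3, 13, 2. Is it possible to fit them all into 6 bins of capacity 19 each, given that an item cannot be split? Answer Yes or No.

A valid assignment using 6 bins:
  bin 1: 14 + 3 + 2 = 19
  bin 2: 13 + 3 + 3 = 19
  bin 3: 13 = 13
  bin 4: 12 = 12
  bin 5: 12 = 12
  bin 6: 10 = 10
Every load is within 19, so 6 bins suffice.

Yes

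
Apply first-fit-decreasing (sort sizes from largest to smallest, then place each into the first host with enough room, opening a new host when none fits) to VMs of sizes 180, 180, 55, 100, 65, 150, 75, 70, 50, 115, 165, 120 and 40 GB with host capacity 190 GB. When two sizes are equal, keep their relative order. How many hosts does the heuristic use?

Sorted descending: 180, 180, 165, 150, 120, 115, 100, 75, 70, 65, 55, 50, 40.
  180 → host 1 (new)  [load 180/190]
  180 → host 2 (new)  [load 180/190]
  165 → host 3 (new)  [load 165/190]
  150 → host 4 (new)  [load 150/190]
  120 → host 5 (new)  [load 120/190]
  115 → host 6 (new)  [load 115/190]
  100 → host 7 (new)  [load 100/190]
  75 → host 6  [load 190/190]
  70 → host 5  [load 190/190]
  65 → host 7  [load 165/190]
  55 → host 8 (new)  [load 55/190]
  50 → host 8  [load 105/190]
  40 → host 4  [load 190/190]
8 hosts opened.

8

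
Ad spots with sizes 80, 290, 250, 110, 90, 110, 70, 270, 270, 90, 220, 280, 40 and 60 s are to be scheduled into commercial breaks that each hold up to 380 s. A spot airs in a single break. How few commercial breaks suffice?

6

Total = 290 + 280 + 270 + 270 + 250 + 220 + 110 + 110 + 90 + 90 + 80 + 70 + 60 + 40 = 2230 s.
Lower bound: ⌈2230/380⌉ = 6 commercial breaks.
A packing using 6 commercial breaks:
  break 1: 290 + 90 = 380
  break 2: 280 + 90 = 370
  break 3: 270 + 110 = 380
  break 4: 270 + 110 = 380
  break 5: 250 + 80 + 40 = 370
  break 6: 220 + 70 + 60 = 350
This matches the lower bound, so 6 is optimal.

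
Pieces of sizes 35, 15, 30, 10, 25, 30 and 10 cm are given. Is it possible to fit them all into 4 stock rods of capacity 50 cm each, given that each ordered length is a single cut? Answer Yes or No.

A valid assignment using 4 stock rods:
  stock rod 1: 35 + 15 = 50
  stock rod 2: 30 + 10 + 10 = 50
  stock rod 3: 30 = 30
  stock rod 4: 25 = 25
Every load is within 50 cm, so 4 stock rods suffice.

Yes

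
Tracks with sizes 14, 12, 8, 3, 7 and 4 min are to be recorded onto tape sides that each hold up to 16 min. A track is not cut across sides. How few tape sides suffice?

4

Total = 14 + 12 + 8 + 7 + 4 + 3 = 48 min.
Lower bound: ⌈48/16⌉ = 3 tape sides.
A packing using 4 tape sides:
  side 1: 14 = 14
  side 2: 12 + 4 = 16
  side 3: 8 + 7 = 15
  side 4: 3 = 3
No arrangement into 3 tape sides stays within capacity, so 4 is optimal.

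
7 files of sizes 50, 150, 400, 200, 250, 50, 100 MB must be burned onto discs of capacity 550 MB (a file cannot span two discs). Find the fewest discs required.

3

Total = 400 + 250 + 200 + 150 + 100 + 50 + 50 = 1200 MB.
Lower bound: ⌈1200/550⌉ = 3 discs.
A packing using 3 discs:
  disc 1: 400 + 150 = 550
  disc 2: 250 + 200 + 100 = 550
  disc 3: 50 + 50 = 100
This matches the lower bound, so 3 is optimal.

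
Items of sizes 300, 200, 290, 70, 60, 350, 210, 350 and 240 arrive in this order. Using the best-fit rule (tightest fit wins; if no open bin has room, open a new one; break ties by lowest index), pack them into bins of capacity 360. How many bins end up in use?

  300 → bin 1 (new)  [load 300/360]
  200 → bin 2 (new)  [load 200/360]
  290 → bin 3 (new)  [load 290/360]
  70 → bin 3  [load 360/360]
  60 → bin 1  [load 360/360]
  350 → bin 4 (new)  [load 350/360]
  210 → bin 5 (new)  [load 210/360]
  350 → bin 6 (new)  [load 350/360]
  240 → bin 7 (new)  [load 240/360]
7 bins opened.

7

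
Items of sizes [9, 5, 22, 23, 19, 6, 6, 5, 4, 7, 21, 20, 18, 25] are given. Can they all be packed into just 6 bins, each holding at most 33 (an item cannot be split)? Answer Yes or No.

Total = 190; ⌈190/33⌉ = 6.
7 items each exceed half the capacity and cannot share a bin, forcing at least 7 bins.
At least 7 bins are required, but only 6 are allowed.

No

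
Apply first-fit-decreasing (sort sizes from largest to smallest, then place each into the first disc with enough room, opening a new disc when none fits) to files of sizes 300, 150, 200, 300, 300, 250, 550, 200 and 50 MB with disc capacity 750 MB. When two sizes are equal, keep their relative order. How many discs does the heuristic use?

Sorted descending: 550, 300, 300, 300, 250, 200, 200, 150, 50.
  550 → disc 1 (new)  [load 550/750]
  300 → disc 2 (new)  [load 300/750]
  300 → disc 2  [load 600/750]
  300 → disc 3 (new)  [load 300/750]
  250 → disc 3  [load 550/750]
  200 → disc 1  [load 750/750]
  200 → disc 3  [load 750/750]
  150 → disc 2  [load 750/750]
  50 → disc 4 (new)  [load 50/750]
4 discs opened.

4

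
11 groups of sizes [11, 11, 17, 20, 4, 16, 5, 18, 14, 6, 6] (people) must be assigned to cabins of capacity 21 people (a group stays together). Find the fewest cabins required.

Total = 20 + 18 + 17 + 16 + 14 + 11 + 11 + 6 + 6 + 5 + 4 = 128 people.
Lower bound: ⌈128/21⌉ = 7 cabins.
A packing using 7 cabins:
  cabin 1: 20 = 20
  cabin 2: 18 = 18
  cabin 3: 17 + 4 = 21
  cabin 4: 16 + 5 = 21
  cabin 5: 14 + 6 = 20
  cabin 6: 11 + 6 = 17
  cabin 7: 11 = 11
This matches the lower bound, so 7 is optimal.

7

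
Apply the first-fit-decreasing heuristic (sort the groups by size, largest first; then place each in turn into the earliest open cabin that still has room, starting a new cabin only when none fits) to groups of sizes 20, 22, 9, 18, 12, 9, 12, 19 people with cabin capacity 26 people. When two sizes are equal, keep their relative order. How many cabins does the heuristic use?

6

Sorted descending: 22, 20, 19, 18, 12, 12, 9, 9.
  22 → cabin 1 (new)  [load 22/26]
  20 → cabin 2 (new)  [load 20/26]
  19 → cabin 3 (new)  [load 19/26]
  18 → cabin 4 (new)  [load 18/26]
  12 → cabin 5 (new)  [load 12/26]
  12 → cabin 5  [load 24/26]
  9 → cabin 6 (new)  [load 9/26]
  9 → cabin 6  [load 18/26]
6 cabins opened.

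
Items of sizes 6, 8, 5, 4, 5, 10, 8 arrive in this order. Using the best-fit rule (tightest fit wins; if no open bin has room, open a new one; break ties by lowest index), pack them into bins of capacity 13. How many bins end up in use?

4

  6 → bin 1 (new)  [load 6/13]
  8 → bin 2 (new)  [load 8/13]
  5 → bin 2  [load 13/13]
  4 → bin 1  [load 10/13]
  5 → bin 3 (new)  [load 5/13]
  10 → bin 4 (new)  [load 10/13]
  8 → bin 3  [load 13/13]
4 bins opened.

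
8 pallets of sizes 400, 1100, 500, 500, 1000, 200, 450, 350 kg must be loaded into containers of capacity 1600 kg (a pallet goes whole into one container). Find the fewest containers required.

Total = 1100 + 1000 + 500 + 500 + 450 + 400 + 350 + 200 = 4500 kg.
Lower bound: ⌈4500/1600⌉ = 3 containers.
A packing using 3 containers:
  container 1: 1100 + 500 = 1600
  container 2: 1000 + 500 = 1500
  container 3: 450 + 400 + 350 + 200 = 1400
This matches the lower bound, so 3 is optimal.

3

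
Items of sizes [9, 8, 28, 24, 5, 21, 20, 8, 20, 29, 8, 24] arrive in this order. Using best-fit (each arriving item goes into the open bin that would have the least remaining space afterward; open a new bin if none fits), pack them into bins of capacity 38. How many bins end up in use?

  9 → bin 1 (new)  [load 9/38]
  8 → bin 1  [load 17/38]
  28 → bin 2 (new)  [load 28/38]
  24 → bin 3 (new)  [load 24/38]
  5 → bin 2  [load 33/38]
  21 → bin 1  [load 38/38]
  20 → bin 4 (new)  [load 20/38]
  8 → bin 3  [load 32/38]
  20 → bin 5 (new)  [load 20/38]
  29 → bin 6 (new)  [load 29/38]
  8 → bin 6  [load 37/38]
  24 → bin 7 (new)  [load 24/38]
7 bins opened.

7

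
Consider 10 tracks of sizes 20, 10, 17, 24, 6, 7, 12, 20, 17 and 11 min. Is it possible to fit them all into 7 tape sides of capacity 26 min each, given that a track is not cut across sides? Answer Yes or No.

A valid assignment using 7 tape sides:
  side 1: 24 = 24
  side 2: 20 + 6 = 26
  side 3: 20 = 20
  side 4: 17 + 7 = 24
  side 5: 17 = 17
  side 6: 12 + 11 = 23
  side 7: 10 = 10
Every load is within 26 min, so 7 tape sides suffice.

Yes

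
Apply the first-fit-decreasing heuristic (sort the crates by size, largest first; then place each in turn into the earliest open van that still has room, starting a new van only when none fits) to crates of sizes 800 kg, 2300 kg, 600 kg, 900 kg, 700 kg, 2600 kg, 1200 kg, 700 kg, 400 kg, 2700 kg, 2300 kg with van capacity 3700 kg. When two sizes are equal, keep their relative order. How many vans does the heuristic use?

Sorted descending: 2700, 2600, 2300, 2300, 1200, 900, 800, 700, 700, 600, 400.
  2700 → van 1 (new)  [load 2700/3700]
  2600 → van 2 (new)  [load 2600/3700]
  2300 → van 3 (new)  [load 2300/3700]
  2300 → van 4 (new)  [load 2300/3700]
  1200 → van 3  [load 3500/3700]
  900 → van 1  [load 3600/3700]
  800 → van 2  [load 3400/3700]
  700 → van 4  [load 3000/3700]
  700 → van 4  [load 3700/3700]
  600 → van 5 (new)  [load 600/3700]
  400 → van 5  [load 1000/3700]
5 vans opened.

5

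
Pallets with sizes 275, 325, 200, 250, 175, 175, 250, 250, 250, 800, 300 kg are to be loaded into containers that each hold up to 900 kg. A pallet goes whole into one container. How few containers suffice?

Total = 800 + 325 + 300 + 275 + 250 + 250 + 250 + 250 + 200 + 175 + 175 = 3250 kg.
Lower bound: ⌈3250/900⌉ = 4 containers.
A packing using 4 containers:
  container 1: 800 = 800
  container 2: 325 + 300 + 275 = 900
  container 3: 250 + 250 + 250 = 750
  container 4: 250 + 200 + 175 + 175 = 800
This matches the lower bound, so 4 is optimal.

4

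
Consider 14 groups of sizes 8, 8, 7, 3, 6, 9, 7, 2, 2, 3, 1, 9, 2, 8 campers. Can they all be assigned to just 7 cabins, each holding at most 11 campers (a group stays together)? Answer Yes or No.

Total = 75 campers; ⌈75/11⌉ = 7.
8 groups each exceed half the capacity and cannot share a cabin, forcing at least 8 cabins.
At least 8 cabins are required, but only 7 are allowed.

No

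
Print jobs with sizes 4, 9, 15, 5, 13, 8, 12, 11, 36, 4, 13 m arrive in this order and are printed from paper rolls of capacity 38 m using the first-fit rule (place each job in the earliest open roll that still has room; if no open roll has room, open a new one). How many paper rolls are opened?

4

  4 → roll 1 (new)  [load 4/38]
  9 → roll 1  [load 13/38]
  15 → roll 1  [load 28/38]
  5 → roll 1  [load 33/38]
  13 → roll 2 (new)  [load 13/38]
  8 → roll 2  [load 21/38]
  12 → roll 2  [load 33/38]
  11 → roll 3 (new)  [load 11/38]
  36 → roll 4 (new)  [load 36/38]
  4 → roll 1  [load 37/38]
  13 → roll 3  [load 24/38]
4 paper rolls opened.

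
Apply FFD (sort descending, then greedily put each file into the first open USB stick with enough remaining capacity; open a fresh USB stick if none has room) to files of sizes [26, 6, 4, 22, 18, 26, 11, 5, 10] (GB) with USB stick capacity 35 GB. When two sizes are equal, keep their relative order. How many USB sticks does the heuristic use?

4

Sorted descending: 26, 26, 22, 18, 11, 10, 6, 5, 4.
  26 → USB stick 1 (new)  [load 26/35]
  26 → USB stick 2 (new)  [load 26/35]
  22 → USB stick 3 (new)  [load 22/35]
  18 → USB stick 4 (new)  [load 18/35]
  11 → USB stick 3  [load 33/35]
  10 → USB stick 4  [load 28/35]
  6 → USB stick 1  [load 32/35]
  5 → USB stick 2  [load 31/35]
  4 → USB stick 2  [load 35/35]
4 USB sticks opened.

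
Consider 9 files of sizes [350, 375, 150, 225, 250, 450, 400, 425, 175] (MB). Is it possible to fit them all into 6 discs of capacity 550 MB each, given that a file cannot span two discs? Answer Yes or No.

Yes

A valid assignment using 6 discs:
  disc 1: 450 = 450
  disc 2: 425 = 425
  disc 3: 400 + 150 = 550
  disc 4: 375 + 175 = 550
  disc 5: 350 = 350
  disc 6: 250 + 225 = 475
Every load is within 550 MB, so 6 discs suffice.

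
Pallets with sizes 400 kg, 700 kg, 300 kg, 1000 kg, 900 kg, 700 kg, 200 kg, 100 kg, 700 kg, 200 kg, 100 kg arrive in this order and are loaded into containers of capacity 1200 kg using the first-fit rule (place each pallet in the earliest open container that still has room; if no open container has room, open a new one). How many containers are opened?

5

  400 → container 1 (new)  [load 400/1200]
  700 → container 1  [load 1100/1200]
  300 → container 2 (new)  [load 300/1200]
  1000 → container 3 (new)  [load 1000/1200]
  900 → container 2  [load 1200/1200]
  700 → container 4 (new)  [load 700/1200]
  200 → container 3  [load 1200/1200]
  100 → container 1  [load 1200/1200]
  700 → container 5 (new)  [load 700/1200]
  200 → container 4  [load 900/1200]
  100 → container 4  [load 1000/1200]
5 containers opened.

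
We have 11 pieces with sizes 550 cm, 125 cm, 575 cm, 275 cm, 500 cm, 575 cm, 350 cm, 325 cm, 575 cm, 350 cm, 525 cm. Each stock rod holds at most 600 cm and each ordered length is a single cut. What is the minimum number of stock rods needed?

9

Total = 575 + 575 + 575 + 550 + 525 + 500 + 350 + 350 + 325 + 275 + 125 = 4725 cm.
Lower bound: ⌈4725/600⌉ = 8 stock rods.
Also, 9 pieces each exceed 300 cm, and no two of those can share a stock rod, so at least 9 stock rods are needed.
A packing using 9 stock rods:
  stock rod 1: 575 = 575
  stock rod 2: 575 = 575
  stock rod 3: 575 = 575
  stock rod 4: 550 = 550
  stock rod 5: 525 = 525
  stock rod 6: 500 = 500
  stock rod 7: 350 + 125 = 475
  stock rod 8: 350 = 350
  stock rod 9: 325 + 275 = 600
This matches the lower bound, so 9 is optimal.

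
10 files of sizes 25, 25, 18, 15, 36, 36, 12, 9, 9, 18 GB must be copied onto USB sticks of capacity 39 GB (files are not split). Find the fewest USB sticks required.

Total = 36 + 36 + 25 + 25 + 18 + 18 + 15 + 12 + 9 + 9 = 203 GB.
Lower bound: ⌈203/39⌉ = 6 USB sticks.
A packing using 6 USB sticks:
  USB stick 1: 36 = 36
  USB stick 2: 36 = 36
  USB stick 3: 25 + 12 = 37
  USB stick 4: 25 + 9 = 34
  USB stick 5: 18 + 18 = 36
  USB stick 6: 15 + 9 = 24
This matches the lower bound, so 6 is optimal.

6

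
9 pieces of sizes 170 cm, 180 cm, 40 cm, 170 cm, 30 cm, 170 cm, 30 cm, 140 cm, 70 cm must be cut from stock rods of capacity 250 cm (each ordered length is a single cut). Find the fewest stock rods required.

Total = 180 + 170 + 170 + 170 + 140 + 70 + 40 + 30 + 30 = 1000 cm.
Lower bound: ⌈1000/250⌉ = 4 stock rods.
Also, 5 pieces each exceed 125 cm, and no two of those can share a stock rod, so at least 5 stock rods are needed.
A packing using 5 stock rods:
  stock rod 1: 180 + 70 = 250
  stock rod 2: 170 + 40 + 30 = 240
  stock rod 3: 170 + 30 = 200
  stock rod 4: 170 = 170
  stock rod 5: 140 = 140
This matches the lower bound, so 5 is optimal.

5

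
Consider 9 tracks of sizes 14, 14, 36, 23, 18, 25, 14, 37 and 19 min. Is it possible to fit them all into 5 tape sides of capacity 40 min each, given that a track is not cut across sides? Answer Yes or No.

No

Total = 200 min; ⌈200/40⌉ = 5.
The bound of 5 does not rule out 5, but exhaustive search shows no assignment into 5 tape sides of capacity 40 min exists — the minimum is 6.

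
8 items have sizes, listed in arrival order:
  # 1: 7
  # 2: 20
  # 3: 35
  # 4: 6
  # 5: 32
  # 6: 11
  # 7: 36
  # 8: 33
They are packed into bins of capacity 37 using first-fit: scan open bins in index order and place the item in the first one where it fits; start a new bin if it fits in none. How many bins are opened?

  7 → bin 1 (new)  [load 7/37]
  20 → bin 1  [load 27/37]
  35 → bin 2 (new)  [load 35/37]
  6 → bin 1  [load 33/37]
  32 → bin 3 (new)  [load 32/37]
  11 → bin 4 (new)  [load 11/37]
  36 → bin 5 (new)  [load 36/37]
  33 → bin 6 (new)  [load 33/37]
6 bins opened.

6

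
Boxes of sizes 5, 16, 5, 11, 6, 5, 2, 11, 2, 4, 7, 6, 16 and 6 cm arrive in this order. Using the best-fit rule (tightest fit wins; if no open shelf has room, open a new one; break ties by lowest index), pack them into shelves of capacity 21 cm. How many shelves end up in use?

  5 → shelf 1 (new)  [load 5/21]
  16 → shelf 1  [load 21/21]
  5 → shelf 2 (new)  [load 5/21]
  11 → shelf 2  [load 16/21]
  6 → shelf 3 (new)  [load 6/21]
  5 → shelf 2  [load 21/21]
  2 → shelf 3  [load 8/21]
  11 → shelf 3  [load 19/21]
  2 → shelf 3  [load 21/21]
  4 → shelf 4 (new)  [load 4/21]
  7 → shelf 4  [load 11/21]
  6 → shelf 4  [load 17/21]
  16 → shelf 5 (new)  [load 16/21]
  6 → shelf 6 (new)  [load 6/21]
6 shelves opened.

6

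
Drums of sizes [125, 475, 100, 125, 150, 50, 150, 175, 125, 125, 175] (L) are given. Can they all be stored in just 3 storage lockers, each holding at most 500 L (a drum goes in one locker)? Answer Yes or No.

No

Total = 1775 L; ⌈1775/500⌉ = 4.
At least 4 storage lockers are required, but only 3 are allowed.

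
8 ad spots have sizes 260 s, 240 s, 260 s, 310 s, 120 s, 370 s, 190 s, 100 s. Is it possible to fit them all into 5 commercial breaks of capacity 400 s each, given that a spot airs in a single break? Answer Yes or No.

No

Total = 1850 s; ⌈1850/400⌉ = 5.
The bound of 5 does not rule out 5, but exhaustive search shows no assignment into 5 commercial breaks of capacity 400 s exists — the minimum is 6.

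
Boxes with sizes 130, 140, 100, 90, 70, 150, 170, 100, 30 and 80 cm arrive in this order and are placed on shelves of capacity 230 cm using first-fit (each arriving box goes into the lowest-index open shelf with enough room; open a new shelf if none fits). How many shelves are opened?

  130 → shelf 1 (new)  [load 130/230]
  140 → shelf 2 (new)  [load 140/230]
  100 → shelf 1  [load 230/230]
  90 → shelf 2  [load 230/230]
  70 → shelf 3 (new)  [load 70/230]
  150 → shelf 3  [load 220/230]
  170 → shelf 4 (new)  [load 170/230]
  100 → shelf 5 (new)  [load 100/230]
  30 → shelf 4  [load 200/230]
  80 → shelf 5  [load 180/230]
5 shelves opened.

5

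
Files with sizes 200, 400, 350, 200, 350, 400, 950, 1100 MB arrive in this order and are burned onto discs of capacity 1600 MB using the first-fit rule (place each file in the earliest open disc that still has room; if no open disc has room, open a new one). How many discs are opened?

  200 → disc 1 (new)  [load 200/1600]
  400 → disc 1  [load 600/1600]
  350 → disc 1  [load 950/1600]
  200 → disc 1  [load 1150/1600]
  350 → disc 1  [load 1500/1600]
  400 → disc 2 (new)  [load 400/1600]
  950 → disc 2  [load 1350/1600]
  1100 → disc 3 (new)  [load 1100/1600]
3 discs opened.

3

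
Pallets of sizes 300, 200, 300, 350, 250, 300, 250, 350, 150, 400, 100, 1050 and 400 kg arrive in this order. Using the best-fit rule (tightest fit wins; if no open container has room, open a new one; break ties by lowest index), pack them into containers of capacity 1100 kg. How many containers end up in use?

5

  300 → container 1 (new)  [load 300/1100]
  200 → container 1  [load 500/1100]
  300 → container 1  [load 800/1100]
  350 → container 2 (new)  [load 350/1100]
  250 → container 1  [load 1050/1100]
  300 → container 2  [load 650/1100]
  250 → container 2  [load 900/1100]
  350 → container 3 (new)  [load 350/1100]
  150 → container 2  [load 1050/1100]
  400 → container 3  [load 750/1100]
  100 → container 3  [load 850/1100]
  1050 → container 4 (new)  [load 1050/1100]
  400 → container 5 (new)  [load 400/1100]
5 containers opened.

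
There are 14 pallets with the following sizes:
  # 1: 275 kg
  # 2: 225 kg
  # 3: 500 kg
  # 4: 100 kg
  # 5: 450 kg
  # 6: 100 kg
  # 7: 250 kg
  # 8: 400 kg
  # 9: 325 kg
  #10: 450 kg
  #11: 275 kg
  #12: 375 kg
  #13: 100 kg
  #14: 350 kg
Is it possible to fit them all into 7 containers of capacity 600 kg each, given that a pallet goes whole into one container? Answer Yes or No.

No

Total = 4175 kg; ⌈4175/600⌉ = 7.
The bound of 7 does not rule out 7, but exhaustive search shows no assignment into 7 containers of capacity 600 kg exists — the minimum is 8.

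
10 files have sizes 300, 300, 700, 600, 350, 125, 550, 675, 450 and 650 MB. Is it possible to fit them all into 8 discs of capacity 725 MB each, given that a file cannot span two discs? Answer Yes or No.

A valid assignment using 8 discs:
  disc 1: 700 = 700
  disc 2: 675 = 675
  disc 3: 650 = 650
  disc 4: 600 + 125 = 725
  disc 5: 550 = 550
  disc 6: 450 = 450
  disc 7: 350 + 300 = 650
  disc 8: 300 = 300
Every load is within 725 MB, so 8 discs suffice.

Yes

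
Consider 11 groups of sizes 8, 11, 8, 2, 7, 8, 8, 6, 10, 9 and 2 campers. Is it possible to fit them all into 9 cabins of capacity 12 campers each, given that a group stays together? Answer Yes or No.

A valid assignment using 9 cabins:
  cabin 1: 11 = 11
  cabin 2: 10 + 2 = 12
  cabin 3: 9 + 2 = 11
  cabin 4: 8 = 8
  cabin 5: 8 = 8
  cabin 6: 8 = 8
  cabin 7: 8 = 8
  cabin 8: 7 = 7
  cabin 9: 6 = 6
Every load is within 12 campers, so 9 cabins suffice.

Yes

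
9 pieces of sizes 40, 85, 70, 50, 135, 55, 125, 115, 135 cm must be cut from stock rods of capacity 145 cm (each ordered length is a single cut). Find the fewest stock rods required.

Total = 135 + 135 + 125 + 115 + 85 + 70 + 55 + 50 + 40 = 810 cm.
Lower bound: ⌈810/145⌉ = 6 stock rods.
A packing using 7 stock rods:
  stock rod 1: 135 = 135
  stock rod 2: 135 = 135
  stock rod 3: 125 = 125
  stock rod 4: 115 = 115
  stock rod 5: 85 + 55 = 140
  stock rod 6: 70 + 50 = 120
  stock rod 7: 40 = 40
No arrangement into 6 stock rods stays within capacity, so 7 is optimal.

7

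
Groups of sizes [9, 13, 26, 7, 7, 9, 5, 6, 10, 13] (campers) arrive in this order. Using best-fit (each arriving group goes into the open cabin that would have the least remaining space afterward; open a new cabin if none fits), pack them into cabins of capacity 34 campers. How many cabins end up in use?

4

  9 → cabin 1 (new)  [load 9/34]
  13 → cabin 1  [load 22/34]
  26 → cabin 2 (new)  [load 26/34]
  7 → cabin 2  [load 33/34]
  7 → cabin 1  [load 29/34]
  9 → cabin 3 (new)  [load 9/34]
  5 → cabin 1  [load 34/34]
  6 → cabin 3  [load 15/34]
  10 → cabin 3  [load 25/34]
  13 → cabin 4 (new)  [load 13/34]
4 cabins opened.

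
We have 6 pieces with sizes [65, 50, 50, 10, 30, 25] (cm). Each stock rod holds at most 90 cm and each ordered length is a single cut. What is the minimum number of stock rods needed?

3

Total = 65 + 50 + 50 + 30 + 25 + 10 = 230 cm.
Lower bound: ⌈230/90⌉ = 3 stock rods.
A packing using 3 stock rods:
  stock rod 1: 65 + 25 = 90
  stock rod 2: 50 + 30 + 10 = 90
  stock rod 3: 50 = 50
This matches the lower bound, so 3 is optimal.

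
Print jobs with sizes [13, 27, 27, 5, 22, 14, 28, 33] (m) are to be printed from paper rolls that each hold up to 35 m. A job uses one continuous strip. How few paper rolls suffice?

6

Total = 33 + 28 + 27 + 27 + 22 + 14 + 13 + 5 = 169 m.
Lower bound: ⌈169/35⌉ = 5 paper rolls.
A packing using 6 paper rolls:
  roll 1: 33 = 33
  roll 2: 28 + 5 = 33
  roll 3: 27 = 27
  roll 4: 27 = 27
  roll 5: 22 + 13 = 35
  roll 6: 14 = 14
No arrangement into 5 paper rolls stays within capacity, so 6 is optimal.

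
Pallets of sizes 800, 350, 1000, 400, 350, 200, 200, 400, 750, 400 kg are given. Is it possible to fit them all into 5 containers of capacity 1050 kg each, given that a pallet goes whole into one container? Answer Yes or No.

Total = 4850 kg; ⌈4850/1050⌉ = 5.
The bound of 5 does not rule out 5, but exhaustive search shows no assignment into 5 containers of capacity 1050 kg exists — the minimum is 6.

No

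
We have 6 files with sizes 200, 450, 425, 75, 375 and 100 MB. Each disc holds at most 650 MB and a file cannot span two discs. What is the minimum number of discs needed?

3

Total = 450 + 425 + 375 + 200 + 100 + 75 = 1625 MB.
Lower bound: ⌈1625/650⌉ = 3 discs.
A packing using 3 discs:
  disc 1: 450 + 200 = 650
  disc 2: 425 + 100 + 75 = 600
  disc 3: 375 = 375
This matches the lower bound, so 3 is optimal.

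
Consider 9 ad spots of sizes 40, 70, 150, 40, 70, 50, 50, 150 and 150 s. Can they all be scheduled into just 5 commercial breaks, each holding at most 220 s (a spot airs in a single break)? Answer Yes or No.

A valid assignment using 4 commercial breaks:
  break 1: 150 + 70 = 220
  break 2: 150 + 70 = 220
  break 3: 150 + 50 = 200
  break 4: 50 + 40 + 40 = 130
That uses only 4 ≤ 5, so 5 commercial breaks are enough.

Yes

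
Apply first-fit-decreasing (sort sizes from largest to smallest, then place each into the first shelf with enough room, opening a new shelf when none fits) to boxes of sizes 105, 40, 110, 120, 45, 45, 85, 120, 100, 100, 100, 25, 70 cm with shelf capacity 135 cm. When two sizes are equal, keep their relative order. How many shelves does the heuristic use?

10

Sorted descending: 120, 120, 110, 105, 100, 100, 100, 85, 70, 45, 45, 40, 25.
  120 → shelf 1 (new)  [load 120/135]
  120 → shelf 2 (new)  [load 120/135]
  110 → shelf 3 (new)  [load 110/135]
  105 → shelf 4 (new)  [load 105/135]
  100 → shelf 5 (new)  [load 100/135]
  100 → shelf 6 (new)  [load 100/135]
  100 → shelf 7 (new)  [load 100/135]
  85 → shelf 8 (new)  [load 85/135]
  70 → shelf 9 (new)  [load 70/135]
  45 → shelf 8  [load 130/135]
  45 → shelf 9  [load 115/135]
  40 → shelf 10 (new)  [load 40/135]
  25 → shelf 3  [load 135/135]
10 shelves opened.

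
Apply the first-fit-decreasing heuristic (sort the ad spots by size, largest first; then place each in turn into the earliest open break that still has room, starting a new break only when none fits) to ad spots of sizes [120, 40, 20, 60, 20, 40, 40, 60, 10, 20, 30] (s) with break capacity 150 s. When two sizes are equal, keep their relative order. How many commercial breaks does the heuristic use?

Sorted descending: 120, 60, 60, 40, 40, 40, 30, 20, 20, 20, 10.
  120 → break 1 (new)  [load 120/150]
  60 → break 2 (new)  [load 60/150]
  60 → break 2  [load 120/150]
  40 → break 3 (new)  [load 40/150]
  40 → break 3  [load 80/150]
  40 → break 3  [load 120/150]
  30 → break 1  [load 150/150]
  20 → break 2  [load 140/150]
  20 → break 3  [load 140/150]
  20 → break 4 (new)  [load 20/150]
  10 → break 2  [load 150/150]
4 commercial breaks opened.

4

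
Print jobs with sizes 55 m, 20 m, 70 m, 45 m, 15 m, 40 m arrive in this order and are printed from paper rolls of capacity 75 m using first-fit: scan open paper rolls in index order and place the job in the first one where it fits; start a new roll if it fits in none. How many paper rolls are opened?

4

  55 → roll 1 (new)  [load 55/75]
  20 → roll 1  [load 75/75]
  70 → roll 2 (new)  [load 70/75]
  45 → roll 3 (new)  [load 45/75]
  15 → roll 3  [load 60/75]
  40 → roll 4 (new)  [load 40/75]
4 paper rolls opened.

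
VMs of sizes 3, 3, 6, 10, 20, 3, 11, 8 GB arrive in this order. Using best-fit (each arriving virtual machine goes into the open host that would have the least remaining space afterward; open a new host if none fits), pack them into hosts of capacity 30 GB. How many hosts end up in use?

3

  3 → host 1 (new)  [load 3/30]
  3 → host 1  [load 6/30]
  6 → host 1  [load 12/30]
  10 → host 1  [load 22/30]
  20 → host 2 (new)  [load 20/30]
  3 → host 1  [load 25/30]
  11 → host 3 (new)  [load 11/30]
  8 → host 2  [load 28/30]
3 hosts opened.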